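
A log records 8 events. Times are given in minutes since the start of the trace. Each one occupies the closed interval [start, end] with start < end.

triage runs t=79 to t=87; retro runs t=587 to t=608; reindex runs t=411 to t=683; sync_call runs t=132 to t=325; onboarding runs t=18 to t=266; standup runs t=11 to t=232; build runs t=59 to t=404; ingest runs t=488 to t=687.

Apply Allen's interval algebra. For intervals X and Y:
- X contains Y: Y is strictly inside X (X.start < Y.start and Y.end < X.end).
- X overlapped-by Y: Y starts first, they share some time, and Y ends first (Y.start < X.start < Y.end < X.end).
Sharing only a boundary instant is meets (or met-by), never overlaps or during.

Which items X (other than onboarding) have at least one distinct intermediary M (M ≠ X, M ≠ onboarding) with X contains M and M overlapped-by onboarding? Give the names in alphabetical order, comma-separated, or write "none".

Target onboarding = [t=18, t=266].
Intermediaries M with M overlapped-by onboarding: build, sync_call.
Via build — items with X contains build: none.
Via sync_call — items with X contains sync_call: build.
Union: build.

build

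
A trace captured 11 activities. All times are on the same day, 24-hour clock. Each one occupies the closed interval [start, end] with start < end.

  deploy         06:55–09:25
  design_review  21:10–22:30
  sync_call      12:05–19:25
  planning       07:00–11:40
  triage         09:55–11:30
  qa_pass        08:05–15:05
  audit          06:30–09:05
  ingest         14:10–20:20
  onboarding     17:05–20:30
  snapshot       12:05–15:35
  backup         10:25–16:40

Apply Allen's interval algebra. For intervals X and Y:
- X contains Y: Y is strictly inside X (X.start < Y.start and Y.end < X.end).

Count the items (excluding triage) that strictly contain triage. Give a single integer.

2

Target triage = [09:55, 11:30].
audit [06:30, 09:05] → before → no.
backup [10:25, 16:40] → overlapped-by → no.
deploy [06:55, 09:25] → before → no.
design_review [21:10, 22:30] → after → no.
ingest [14:10, 20:20] → after → no.
onboarding [17:05, 20:30] → after → no.
planning [07:00, 11:40] → contains → counts.
qa_pass [08:05, 15:05] → contains → counts.
snapshot [12:05, 15:35] → after → no.
sync_call [12:05, 19:25] → after → no.
Total: 2.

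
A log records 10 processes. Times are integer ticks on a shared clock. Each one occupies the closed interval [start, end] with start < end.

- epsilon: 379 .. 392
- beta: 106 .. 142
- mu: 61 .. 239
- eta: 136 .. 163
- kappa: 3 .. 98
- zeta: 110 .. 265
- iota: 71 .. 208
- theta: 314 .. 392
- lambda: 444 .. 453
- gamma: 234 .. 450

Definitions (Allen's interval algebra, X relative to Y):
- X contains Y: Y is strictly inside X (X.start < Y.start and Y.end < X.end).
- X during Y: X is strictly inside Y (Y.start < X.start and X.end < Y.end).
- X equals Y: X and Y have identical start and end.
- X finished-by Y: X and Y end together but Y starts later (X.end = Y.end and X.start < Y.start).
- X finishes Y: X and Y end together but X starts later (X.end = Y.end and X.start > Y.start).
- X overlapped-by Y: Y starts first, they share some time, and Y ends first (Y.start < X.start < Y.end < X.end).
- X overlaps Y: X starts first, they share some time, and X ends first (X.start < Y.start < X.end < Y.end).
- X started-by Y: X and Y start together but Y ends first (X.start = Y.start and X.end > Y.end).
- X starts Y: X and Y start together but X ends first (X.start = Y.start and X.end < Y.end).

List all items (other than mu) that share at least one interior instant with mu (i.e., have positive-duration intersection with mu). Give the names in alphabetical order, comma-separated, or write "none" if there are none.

beta, eta, gamma, iota, kappa, zeta

Target mu = [61, 239].
beta [106, 142] → during → yes.
epsilon [379, 392] → after → no.
eta [136, 163] → during → yes.
gamma [234, 450] → overlapped-by → yes.
iota [71, 208] → during → yes.
kappa [3, 98] → overlaps → yes.
lambda [444, 453] → after → no.
theta [314, 392] → after → no.
zeta [110, 265] → overlapped-by → yes.
Result: beta, eta, gamma, iota, kappa, zeta.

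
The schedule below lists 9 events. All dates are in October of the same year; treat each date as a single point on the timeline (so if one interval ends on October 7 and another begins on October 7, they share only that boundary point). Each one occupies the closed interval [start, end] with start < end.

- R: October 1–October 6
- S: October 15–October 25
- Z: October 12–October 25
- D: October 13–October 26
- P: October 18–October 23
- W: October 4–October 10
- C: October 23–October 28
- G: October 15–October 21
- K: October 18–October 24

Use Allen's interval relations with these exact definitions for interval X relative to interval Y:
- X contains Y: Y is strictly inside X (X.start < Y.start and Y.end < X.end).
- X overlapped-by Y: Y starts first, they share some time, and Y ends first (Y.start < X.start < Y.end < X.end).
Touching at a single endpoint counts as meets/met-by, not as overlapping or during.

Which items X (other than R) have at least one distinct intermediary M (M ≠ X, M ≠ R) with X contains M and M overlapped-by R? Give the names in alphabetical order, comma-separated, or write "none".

none

Target R = [October 1, October 6].
Intermediaries M with M overlapped-by R: W.
Via W — items with X contains W: none.
Union: none.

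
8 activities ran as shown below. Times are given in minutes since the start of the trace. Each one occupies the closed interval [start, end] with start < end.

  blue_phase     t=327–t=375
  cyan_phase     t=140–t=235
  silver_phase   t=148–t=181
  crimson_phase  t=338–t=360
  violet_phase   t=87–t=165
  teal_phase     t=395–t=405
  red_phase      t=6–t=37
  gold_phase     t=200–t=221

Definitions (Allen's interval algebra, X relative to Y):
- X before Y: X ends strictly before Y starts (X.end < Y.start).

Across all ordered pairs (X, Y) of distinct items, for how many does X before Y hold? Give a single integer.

23

Checking all 56 ordered pairs for relation 'before'; matching pairs in alphabetical order:
(blue_phase, teal_phase): blue_phase before teal_phase ✓
(crimson_phase, teal_phase): crimson_phase before teal_phase ✓
(cyan_phase, blue_phase): cyan_phase before blue_phase ✓
(cyan_phase, crimson_phase): cyan_phase before crimson_phase ✓
(cyan_phase, teal_phase): cyan_phase before teal_phase ✓
(gold_phase, blue_phase): gold_phase before blue_phase ✓
(gold_phase, crimson_phase): gold_phase before crimson_phase ✓
(gold_phase, teal_phase): gold_phase before teal_phase ✓
(red_phase, blue_phase): red_phase before blue_phase ✓
(red_phase, crimson_phase): red_phase before crimson_phase ✓
(red_phase, cyan_phase): red_phase before cyan_phase ✓
(red_phase, gold_phase): red_phase before gold_phase ✓
(red_phase, silver_phase): red_phase before silver_phase ✓
(red_phase, teal_phase): red_phase before teal_phase ✓
(red_phase, violet_phase): red_phase before violet_phase ✓
(silver_phase, blue_phase): silver_phase before blue_phase ✓
(silver_phase, crimson_phase): silver_phase before crimson_phase ✓
(silver_phase, gold_phase): silver_phase before gold_phase ✓
(silver_phase, teal_phase): silver_phase before teal_phase ✓
(violet_phase, blue_phase): violet_phase before blue_phase ✓
(violet_phase, crimson_phase): violet_phase before crimson_phase ✓
(violet_phase, gold_phase): violet_phase before gold_phase ✓
(violet_phase, teal_phase): violet_phase before teal_phase ✓
Count: 23.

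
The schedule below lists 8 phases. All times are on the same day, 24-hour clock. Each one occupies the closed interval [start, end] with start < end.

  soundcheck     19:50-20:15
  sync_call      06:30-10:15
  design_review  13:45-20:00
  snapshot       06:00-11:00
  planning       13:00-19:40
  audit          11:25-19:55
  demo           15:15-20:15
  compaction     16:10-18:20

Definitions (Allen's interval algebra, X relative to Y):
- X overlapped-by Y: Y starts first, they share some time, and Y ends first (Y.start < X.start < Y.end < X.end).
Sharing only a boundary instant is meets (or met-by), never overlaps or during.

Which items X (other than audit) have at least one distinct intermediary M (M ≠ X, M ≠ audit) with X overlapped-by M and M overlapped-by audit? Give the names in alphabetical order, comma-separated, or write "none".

demo, soundcheck

Target audit = [11:25, 19:55].
Intermediaries M with M overlapped-by audit: demo, design_review, soundcheck.
Via demo — items with X overlapped-by demo: none.
Via design_review — items with X overlapped-by design_review: demo, soundcheck.
Via soundcheck — items with X overlapped-by soundcheck: none.
Union: demo, soundcheck.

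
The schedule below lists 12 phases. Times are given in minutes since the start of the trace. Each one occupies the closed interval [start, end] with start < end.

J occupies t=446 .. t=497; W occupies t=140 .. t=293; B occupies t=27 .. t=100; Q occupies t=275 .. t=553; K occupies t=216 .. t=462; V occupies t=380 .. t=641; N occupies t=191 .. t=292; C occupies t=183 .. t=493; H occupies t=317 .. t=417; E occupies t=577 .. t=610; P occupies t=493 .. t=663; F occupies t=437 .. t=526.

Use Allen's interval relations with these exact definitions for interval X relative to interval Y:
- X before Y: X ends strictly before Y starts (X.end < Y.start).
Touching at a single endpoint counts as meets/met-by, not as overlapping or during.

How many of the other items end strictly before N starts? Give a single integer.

1

Target N = [t=191, t=292].
B [t=27, t=100] → before → counts.
C [t=183, t=493] → contains → no.
E [t=577, t=610] → after → no.
F [t=437, t=526] → after → no.
H [t=317, t=417] → after → no.
J [t=446, t=497] → after → no.
K [t=216, t=462] → overlapped-by → no.
P [t=493, t=663] → after → no.
Q [t=275, t=553] → overlapped-by → no.
V [t=380, t=641] → after → no.
W [t=140, t=293] → contains → no.
Total: 1.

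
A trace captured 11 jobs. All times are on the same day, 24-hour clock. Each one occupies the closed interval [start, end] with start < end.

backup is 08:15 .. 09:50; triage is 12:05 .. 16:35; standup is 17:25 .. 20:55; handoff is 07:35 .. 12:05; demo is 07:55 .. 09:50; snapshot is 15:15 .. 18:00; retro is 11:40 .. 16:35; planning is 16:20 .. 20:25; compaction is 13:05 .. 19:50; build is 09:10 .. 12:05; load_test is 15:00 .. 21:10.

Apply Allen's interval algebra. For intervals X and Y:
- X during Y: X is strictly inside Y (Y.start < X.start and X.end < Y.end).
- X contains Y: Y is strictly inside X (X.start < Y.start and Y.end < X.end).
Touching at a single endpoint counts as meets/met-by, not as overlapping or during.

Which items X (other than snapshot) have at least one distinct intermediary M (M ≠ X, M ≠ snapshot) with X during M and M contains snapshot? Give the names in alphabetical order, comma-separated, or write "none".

Target snapshot = [15:15, 18:00].
Intermediaries M with M contains snapshot: compaction, load_test.
Via compaction — items with X during compaction: none.
Via load_test — items with X during load_test: planning, standup.
Union: planning, standup.

planning, standup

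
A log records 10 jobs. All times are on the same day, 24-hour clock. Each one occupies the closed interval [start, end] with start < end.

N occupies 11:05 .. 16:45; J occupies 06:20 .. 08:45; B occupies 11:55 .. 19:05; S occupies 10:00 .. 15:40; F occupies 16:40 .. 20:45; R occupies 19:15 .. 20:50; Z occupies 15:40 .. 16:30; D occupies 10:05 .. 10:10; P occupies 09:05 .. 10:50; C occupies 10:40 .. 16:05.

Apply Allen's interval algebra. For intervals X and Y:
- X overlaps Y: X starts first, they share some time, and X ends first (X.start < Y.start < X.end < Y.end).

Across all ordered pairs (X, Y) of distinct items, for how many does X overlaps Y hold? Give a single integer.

Checking all 90 ordered pairs for relation 'overlaps'; matching pairs in alphabetical order:
(B, F): B overlaps F ✓
(C, B): C overlaps B ✓
(C, N): C overlaps N ✓
(C, Z): C overlaps Z ✓
(F, R): F overlaps R ✓
(N, B): N overlaps B ✓
(N, F): N overlaps F ✓
(P, C): P overlaps C ✓
(P, S): P overlaps S ✓
(S, B): S overlaps B ✓
(S, C): S overlaps C ✓
(S, N): S overlaps N ✓
Count: 12.

12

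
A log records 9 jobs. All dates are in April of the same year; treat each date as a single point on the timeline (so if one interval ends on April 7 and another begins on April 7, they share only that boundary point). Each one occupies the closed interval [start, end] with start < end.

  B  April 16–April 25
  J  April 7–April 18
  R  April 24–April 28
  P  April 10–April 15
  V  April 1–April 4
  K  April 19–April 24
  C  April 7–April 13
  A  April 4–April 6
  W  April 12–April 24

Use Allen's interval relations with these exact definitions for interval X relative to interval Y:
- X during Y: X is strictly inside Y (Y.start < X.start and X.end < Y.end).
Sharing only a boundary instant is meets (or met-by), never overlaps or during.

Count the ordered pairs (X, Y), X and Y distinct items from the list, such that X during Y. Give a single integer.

2

Checking all 72 ordered pairs for relation 'during'; matching pairs in alphabetical order:
(K, B): K during B ✓
(P, J): P during J ✓
Count: 2.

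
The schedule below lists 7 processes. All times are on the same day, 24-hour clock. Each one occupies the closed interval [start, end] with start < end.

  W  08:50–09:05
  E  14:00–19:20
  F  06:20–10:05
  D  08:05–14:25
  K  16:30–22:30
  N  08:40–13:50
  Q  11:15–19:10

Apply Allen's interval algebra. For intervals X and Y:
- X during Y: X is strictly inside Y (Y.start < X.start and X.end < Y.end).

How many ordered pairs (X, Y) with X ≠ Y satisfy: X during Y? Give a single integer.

4

Checking all 42 ordered pairs for relation 'during'; matching pairs in alphabetical order:
(N, D): N during D ✓
(W, D): W during D ✓
(W, F): W during F ✓
(W, N): W during N ✓
Count: 4.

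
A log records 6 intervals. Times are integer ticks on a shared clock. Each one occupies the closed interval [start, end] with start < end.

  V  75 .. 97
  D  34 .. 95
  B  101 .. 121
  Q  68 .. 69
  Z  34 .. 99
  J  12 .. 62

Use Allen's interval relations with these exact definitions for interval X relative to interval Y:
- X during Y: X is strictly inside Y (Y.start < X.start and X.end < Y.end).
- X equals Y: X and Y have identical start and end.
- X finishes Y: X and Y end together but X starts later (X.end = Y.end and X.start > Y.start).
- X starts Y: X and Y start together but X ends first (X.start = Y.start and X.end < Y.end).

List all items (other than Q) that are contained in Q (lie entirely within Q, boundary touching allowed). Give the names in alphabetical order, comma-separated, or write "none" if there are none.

Target Q = [68, 69].
B [101, 121] → after → no.
D [34, 95] → contains → no.
J [12, 62] → before → no.
V [75, 97] → after → no.
Z [34, 99] → contains → no.
Result: none.

none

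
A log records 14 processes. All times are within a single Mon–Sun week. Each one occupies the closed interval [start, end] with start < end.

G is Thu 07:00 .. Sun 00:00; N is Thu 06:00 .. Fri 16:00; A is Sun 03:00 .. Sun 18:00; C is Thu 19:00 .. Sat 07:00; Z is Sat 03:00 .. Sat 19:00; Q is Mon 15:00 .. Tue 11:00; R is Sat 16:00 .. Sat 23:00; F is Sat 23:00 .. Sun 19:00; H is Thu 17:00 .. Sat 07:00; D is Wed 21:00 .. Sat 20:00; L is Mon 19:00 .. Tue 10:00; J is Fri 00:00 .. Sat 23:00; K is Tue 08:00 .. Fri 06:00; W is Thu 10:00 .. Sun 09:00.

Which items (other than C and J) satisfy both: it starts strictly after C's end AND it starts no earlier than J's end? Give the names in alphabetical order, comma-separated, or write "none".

Conditions: its start is strictly after C's end (X.start > Sat 07:00) AND its start is no earlier than J's end (X.start >= Sat 23:00).
A: start Sun 03:00 > Sat 07:00? ✓; start Sun 03:00 >= Sat 23:00? ✓ → yes.
D: start Wed 21:00 > Sat 07:00? ✗; start Wed 21:00 >= Sat 23:00? ✗ → no.
F: start Sat 23:00 > Sat 07:00? ✓; start Sat 23:00 >= Sat 23:00? ✓ → yes.
G: start Thu 07:00 > Sat 07:00? ✗; start Thu 07:00 >= Sat 23:00? ✗ → no.
H: start Thu 17:00 > Sat 07:00? ✗; start Thu 17:00 >= Sat 23:00? ✗ → no.
K: start Tue 08:00 > Sat 07:00? ✗; start Tue 08:00 >= Sat 23:00? ✗ → no.
L: start Mon 19:00 > Sat 07:00? ✗; start Mon 19:00 >= Sat 23:00? ✗ → no.
N: start Thu 06:00 > Sat 07:00? ✗; start Thu 06:00 >= Sat 23:00? ✗ → no.
Q: start Mon 15:00 > Sat 07:00? ✗; start Mon 15:00 >= Sat 23:00? ✗ → no.
R: start Sat 16:00 > Sat 07:00? ✓; start Sat 16:00 >= Sat 23:00? ✗ → no.
W: start Thu 10:00 > Sat 07:00? ✗; start Thu 10:00 >= Sat 23:00? ✗ → no.
Z: start Sat 03:00 > Sat 07:00? ✗; start Sat 03:00 >= Sat 23:00? ✗ → no.
Result: A, F.

A, F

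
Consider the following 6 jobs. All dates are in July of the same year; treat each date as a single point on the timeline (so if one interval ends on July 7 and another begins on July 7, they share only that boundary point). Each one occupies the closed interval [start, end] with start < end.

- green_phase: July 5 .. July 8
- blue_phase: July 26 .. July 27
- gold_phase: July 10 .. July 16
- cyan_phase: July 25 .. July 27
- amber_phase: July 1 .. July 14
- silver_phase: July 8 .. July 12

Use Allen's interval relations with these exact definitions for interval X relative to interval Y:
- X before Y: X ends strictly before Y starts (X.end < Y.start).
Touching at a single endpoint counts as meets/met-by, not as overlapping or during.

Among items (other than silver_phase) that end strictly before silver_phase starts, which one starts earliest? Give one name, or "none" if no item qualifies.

none

Target silver_phase = [July 8, July 12].
amber_phase [July 1, July 14] → contains → excluded.
blue_phase [July 26, July 27] → after → excluded.
cyan_phase [July 25, July 27] → after → excluded.
gold_phase [July 10, July 16] → overlapped-by → excluded.
green_phase [July 5, July 8] → meets → excluded.
No candidates → none.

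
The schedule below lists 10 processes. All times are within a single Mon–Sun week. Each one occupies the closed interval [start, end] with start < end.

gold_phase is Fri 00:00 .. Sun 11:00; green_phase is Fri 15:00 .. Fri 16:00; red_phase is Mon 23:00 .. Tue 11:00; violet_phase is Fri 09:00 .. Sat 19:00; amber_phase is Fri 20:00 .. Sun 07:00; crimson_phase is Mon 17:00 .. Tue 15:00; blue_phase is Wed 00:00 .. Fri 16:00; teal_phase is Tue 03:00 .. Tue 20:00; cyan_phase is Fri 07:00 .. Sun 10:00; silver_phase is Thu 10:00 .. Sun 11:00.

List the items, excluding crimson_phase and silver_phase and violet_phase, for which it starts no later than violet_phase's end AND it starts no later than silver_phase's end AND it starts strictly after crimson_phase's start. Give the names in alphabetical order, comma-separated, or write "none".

amber_phase, blue_phase, cyan_phase, gold_phase, green_phase, red_phase, teal_phase

Conditions: its start is no later than violet_phase's end (X.start <= Sat 19:00) AND its start is no later than silver_phase's end (X.start <= Sun 11:00) AND its start is strictly after crimson_phase's start (X.start > Mon 17:00).
amber_phase: start Fri 20:00 <= Sat 19:00? ✓; start Fri 20:00 <= Sun 11:00? ✓; start Fri 20:00 > Mon 17:00? ✓ → yes.
blue_phase: start Wed 00:00 <= Sat 19:00? ✓; start Wed 00:00 <= Sun 11:00? ✓; start Wed 00:00 > Mon 17:00? ✓ → yes.
cyan_phase: start Fri 07:00 <= Sat 19:00? ✓; start Fri 07:00 <= Sun 11:00? ✓; start Fri 07:00 > Mon 17:00? ✓ → yes.
gold_phase: start Fri 00:00 <= Sat 19:00? ✓; start Fri 00:00 <= Sun 11:00? ✓; start Fri 00:00 > Mon 17:00? ✓ → yes.
green_phase: start Fri 15:00 <= Sat 19:00? ✓; start Fri 15:00 <= Sun 11:00? ✓; start Fri 15:00 > Mon 17:00? ✓ → yes.
red_phase: start Mon 23:00 <= Sat 19:00? ✓; start Mon 23:00 <= Sun 11:00? ✓; start Mon 23:00 > Mon 17:00? ✓ → yes.
teal_phase: start Tue 03:00 <= Sat 19:00? ✓; start Tue 03:00 <= Sun 11:00? ✓; start Tue 03:00 > Mon 17:00? ✓ → yes.
Result: amber_phase, blue_phase, cyan_phase, gold_phase, green_phase, red_phase, teal_phase.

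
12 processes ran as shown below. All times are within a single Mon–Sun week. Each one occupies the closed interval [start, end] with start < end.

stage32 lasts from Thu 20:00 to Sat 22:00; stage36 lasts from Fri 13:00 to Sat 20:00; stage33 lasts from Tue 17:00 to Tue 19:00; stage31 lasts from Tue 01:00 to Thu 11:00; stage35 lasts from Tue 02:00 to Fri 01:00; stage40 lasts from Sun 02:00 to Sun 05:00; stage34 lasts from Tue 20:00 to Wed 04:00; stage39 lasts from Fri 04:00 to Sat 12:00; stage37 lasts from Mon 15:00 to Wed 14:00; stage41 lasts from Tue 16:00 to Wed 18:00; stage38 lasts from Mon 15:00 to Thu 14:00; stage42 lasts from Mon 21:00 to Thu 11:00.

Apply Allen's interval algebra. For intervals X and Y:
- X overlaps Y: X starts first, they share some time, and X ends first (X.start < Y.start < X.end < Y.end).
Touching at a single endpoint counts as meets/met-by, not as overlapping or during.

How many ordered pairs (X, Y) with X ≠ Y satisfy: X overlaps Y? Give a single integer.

Checking all 132 ordered pairs for relation 'overlaps'; matching pairs in alphabetical order:
(stage31, stage35): stage31 overlaps stage35 ✓
(stage35, stage32): stage35 overlaps stage32 ✓
(stage37, stage31): stage37 overlaps stage31 ✓
(stage37, stage35): stage37 overlaps stage35 ✓
(stage37, stage41): stage37 overlaps stage41 ✓
(stage37, stage42): stage37 overlaps stage42 ✓
(stage38, stage35): stage38 overlaps stage35 ✓
(stage39, stage36): stage39 overlaps stage36 ✓
(stage42, stage35): stage42 overlaps stage35 ✓
Count: 9.

9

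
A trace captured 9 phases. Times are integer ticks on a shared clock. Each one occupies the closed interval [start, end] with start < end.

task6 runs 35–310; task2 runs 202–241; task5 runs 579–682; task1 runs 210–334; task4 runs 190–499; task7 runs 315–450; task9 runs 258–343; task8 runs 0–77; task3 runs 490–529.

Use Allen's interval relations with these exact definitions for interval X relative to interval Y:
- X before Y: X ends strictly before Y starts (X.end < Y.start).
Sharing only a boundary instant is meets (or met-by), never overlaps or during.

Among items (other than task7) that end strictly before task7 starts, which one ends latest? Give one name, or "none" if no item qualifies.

Target task7 = [315, 450].
task1 [210, 334] → overlaps → excluded.
task2 [202, 241] → before → candidate.
task3 [490, 529] → after → excluded.
task4 [190, 499] → contains → excluded.
task5 [579, 682] → after → excluded.
task6 [35, 310] → before → candidate.
task8 [0, 77] → before → candidate.
task9 [258, 343] → overlaps → excluded.
Among candidates, latest end is 310 → task6.

task6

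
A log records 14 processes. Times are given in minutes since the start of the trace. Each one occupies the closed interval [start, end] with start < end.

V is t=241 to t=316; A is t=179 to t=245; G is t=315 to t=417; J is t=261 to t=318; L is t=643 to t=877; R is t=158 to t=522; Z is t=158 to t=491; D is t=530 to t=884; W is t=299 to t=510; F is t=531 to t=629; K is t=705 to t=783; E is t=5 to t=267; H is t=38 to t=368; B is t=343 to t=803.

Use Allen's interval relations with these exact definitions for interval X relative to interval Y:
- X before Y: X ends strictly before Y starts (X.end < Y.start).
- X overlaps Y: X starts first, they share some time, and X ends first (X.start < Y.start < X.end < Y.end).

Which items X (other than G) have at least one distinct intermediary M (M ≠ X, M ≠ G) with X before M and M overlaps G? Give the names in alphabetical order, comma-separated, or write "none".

Target G = [t=315, t=417].
Intermediaries M with M overlaps G: H, J, V.
Via H — items with X before H: none.
Via J — items with X before J: A.
Via V — items with X before V: none.
Union: A.

A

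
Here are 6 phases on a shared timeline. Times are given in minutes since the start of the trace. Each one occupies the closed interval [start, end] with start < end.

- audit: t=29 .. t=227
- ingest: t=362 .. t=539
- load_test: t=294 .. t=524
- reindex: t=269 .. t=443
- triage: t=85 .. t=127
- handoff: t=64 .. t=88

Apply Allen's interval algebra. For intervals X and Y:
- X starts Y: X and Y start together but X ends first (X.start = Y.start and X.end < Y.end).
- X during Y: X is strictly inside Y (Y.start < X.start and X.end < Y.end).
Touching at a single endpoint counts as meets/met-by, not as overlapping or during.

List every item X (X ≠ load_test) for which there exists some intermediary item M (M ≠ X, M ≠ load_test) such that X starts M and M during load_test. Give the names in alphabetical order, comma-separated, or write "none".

none

Target load_test = [t=294, t=524].
Intermediaries M with M during load_test: none.
Union: none.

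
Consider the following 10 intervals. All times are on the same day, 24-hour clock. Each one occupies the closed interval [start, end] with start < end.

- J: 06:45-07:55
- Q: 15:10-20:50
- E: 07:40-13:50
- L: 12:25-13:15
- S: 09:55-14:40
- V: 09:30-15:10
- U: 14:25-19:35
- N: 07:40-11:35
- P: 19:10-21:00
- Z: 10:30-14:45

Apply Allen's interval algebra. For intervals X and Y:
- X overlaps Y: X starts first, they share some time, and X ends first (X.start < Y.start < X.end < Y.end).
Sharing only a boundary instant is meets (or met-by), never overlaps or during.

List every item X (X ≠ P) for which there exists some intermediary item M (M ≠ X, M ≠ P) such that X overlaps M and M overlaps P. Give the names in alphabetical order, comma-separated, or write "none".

S, U, V, Z

Target P = [19:10, 21:00].
Intermediaries M with M overlaps P: Q, U.
Via Q — items with X overlaps Q: U.
Via U — items with X overlaps U: S, V, Z.
Union: S, U, V, Z.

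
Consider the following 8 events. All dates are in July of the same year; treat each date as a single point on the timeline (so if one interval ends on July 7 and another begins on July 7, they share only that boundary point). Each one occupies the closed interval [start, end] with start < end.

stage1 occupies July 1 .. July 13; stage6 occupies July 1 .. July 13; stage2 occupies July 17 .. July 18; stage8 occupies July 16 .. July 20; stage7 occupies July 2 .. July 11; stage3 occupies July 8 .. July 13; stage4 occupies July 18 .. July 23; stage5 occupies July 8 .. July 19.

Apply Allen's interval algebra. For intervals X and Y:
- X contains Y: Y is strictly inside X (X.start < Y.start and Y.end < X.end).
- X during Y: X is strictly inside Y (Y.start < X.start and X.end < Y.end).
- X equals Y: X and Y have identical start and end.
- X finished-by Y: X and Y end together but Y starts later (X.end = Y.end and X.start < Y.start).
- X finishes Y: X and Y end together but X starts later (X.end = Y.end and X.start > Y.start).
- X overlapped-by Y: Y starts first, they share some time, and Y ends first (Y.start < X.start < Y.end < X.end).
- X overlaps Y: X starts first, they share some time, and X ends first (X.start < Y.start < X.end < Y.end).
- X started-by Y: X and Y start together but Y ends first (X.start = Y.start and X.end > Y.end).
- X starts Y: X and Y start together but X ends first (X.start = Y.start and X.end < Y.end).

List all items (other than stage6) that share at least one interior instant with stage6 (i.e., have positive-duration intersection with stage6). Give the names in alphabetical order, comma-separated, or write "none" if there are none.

Target stage6 = [July 1, July 13].
stage1 [July 1, July 13] → equals → yes.
stage2 [July 17, July 18] → after → no.
stage3 [July 8, July 13] → finishes → yes.
stage4 [July 18, July 23] → after → no.
stage5 [July 8, July 19] → overlapped-by → yes.
stage7 [July 2, July 11] → during → yes.
stage8 [July 16, July 20] → after → no.
Result: stage1, stage3, stage5, stage7.

stage1, stage3, stage5, stage7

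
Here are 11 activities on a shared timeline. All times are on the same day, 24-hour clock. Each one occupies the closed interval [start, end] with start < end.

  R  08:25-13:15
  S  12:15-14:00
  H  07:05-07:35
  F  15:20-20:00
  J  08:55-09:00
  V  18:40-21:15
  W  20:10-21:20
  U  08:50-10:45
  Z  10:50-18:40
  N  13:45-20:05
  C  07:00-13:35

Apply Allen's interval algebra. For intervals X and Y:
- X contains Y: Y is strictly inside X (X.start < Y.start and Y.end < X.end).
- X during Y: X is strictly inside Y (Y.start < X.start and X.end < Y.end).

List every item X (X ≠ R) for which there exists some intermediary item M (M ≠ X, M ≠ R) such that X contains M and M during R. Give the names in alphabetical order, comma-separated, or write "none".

Target R = [08:25, 13:15].
Intermediaries M with M during R: J, U.
Via J — items with X contains J: C, U.
Via U — items with X contains U: C.
Union: C, U.

C, U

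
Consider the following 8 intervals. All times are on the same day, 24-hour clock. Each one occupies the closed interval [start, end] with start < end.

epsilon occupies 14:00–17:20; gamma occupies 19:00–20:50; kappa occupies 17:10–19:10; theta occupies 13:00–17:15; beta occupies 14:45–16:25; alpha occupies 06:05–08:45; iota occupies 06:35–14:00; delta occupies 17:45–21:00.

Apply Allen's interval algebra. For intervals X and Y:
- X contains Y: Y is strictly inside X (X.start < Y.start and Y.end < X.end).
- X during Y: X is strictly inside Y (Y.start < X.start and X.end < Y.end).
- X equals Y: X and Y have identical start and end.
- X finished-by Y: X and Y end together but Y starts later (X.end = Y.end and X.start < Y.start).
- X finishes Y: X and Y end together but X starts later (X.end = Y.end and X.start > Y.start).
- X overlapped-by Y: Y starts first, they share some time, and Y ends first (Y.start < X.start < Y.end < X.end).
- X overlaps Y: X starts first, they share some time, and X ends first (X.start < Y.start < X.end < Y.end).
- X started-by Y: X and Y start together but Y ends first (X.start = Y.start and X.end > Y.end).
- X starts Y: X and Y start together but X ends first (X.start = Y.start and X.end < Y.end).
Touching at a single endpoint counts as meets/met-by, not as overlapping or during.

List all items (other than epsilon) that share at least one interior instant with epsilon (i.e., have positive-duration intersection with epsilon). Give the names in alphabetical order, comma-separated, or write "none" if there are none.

Target epsilon = [14:00, 17:20].
alpha [06:05, 08:45] → before → no.
beta [14:45, 16:25] → during → yes.
delta [17:45, 21:00] → after → no.
gamma [19:00, 20:50] → after → no.
iota [06:35, 14:00] → meets → no.
kappa [17:10, 19:10] → overlapped-by → yes.
theta [13:00, 17:15] → overlaps → yes.
Result: beta, kappa, theta.

beta, kappa, theta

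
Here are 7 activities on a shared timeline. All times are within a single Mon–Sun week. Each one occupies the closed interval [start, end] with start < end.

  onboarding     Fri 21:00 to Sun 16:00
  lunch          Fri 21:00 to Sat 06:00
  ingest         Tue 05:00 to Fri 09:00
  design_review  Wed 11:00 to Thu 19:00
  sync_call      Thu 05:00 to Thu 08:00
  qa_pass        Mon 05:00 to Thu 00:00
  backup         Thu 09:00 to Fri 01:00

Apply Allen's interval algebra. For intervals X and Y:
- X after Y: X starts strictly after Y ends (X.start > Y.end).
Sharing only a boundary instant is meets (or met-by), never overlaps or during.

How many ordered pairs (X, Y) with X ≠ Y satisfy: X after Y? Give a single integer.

Checking all 42 ordered pairs for relation 'after'; matching pairs in alphabetical order:
(backup, qa_pass): backup after qa_pass ✓
(backup, sync_call): backup after sync_call ✓
(lunch, backup): lunch after backup ✓
(lunch, design_review): lunch after design_review ✓
(lunch, ingest): lunch after ingest ✓
(lunch, qa_pass): lunch after qa_pass ✓
(lunch, sync_call): lunch after sync_call ✓
(onboarding, backup): onboarding after backup ✓
(onboarding, design_review): onboarding after design_review ✓
(onboarding, ingest): onboarding after ingest ✓
(onboarding, qa_pass): onboarding after qa_pass ✓
(onboarding, sync_call): onboarding after sync_call ✓
(sync_call, qa_pass): sync_call after qa_pass ✓
Count: 13.

13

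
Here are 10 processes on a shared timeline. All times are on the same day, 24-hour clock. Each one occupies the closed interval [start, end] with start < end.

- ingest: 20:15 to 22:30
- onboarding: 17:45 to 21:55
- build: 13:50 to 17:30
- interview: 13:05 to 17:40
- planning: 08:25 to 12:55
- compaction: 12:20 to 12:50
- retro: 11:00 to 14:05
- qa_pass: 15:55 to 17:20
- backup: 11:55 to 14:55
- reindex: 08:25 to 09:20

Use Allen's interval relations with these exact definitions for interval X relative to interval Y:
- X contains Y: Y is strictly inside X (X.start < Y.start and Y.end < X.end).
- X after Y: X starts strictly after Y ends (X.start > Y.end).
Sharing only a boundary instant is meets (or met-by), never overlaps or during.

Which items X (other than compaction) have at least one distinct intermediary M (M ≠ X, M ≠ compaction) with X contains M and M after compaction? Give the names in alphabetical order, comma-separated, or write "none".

Target compaction = [12:20, 12:50].
Intermediaries M with M after compaction: build, ingest, interview, onboarding, qa_pass.
Via build — items with X contains build: interview.
Via ingest — items with X contains ingest: none.
Via interview — items with X contains interview: none.
Via onboarding — items with X contains onboarding: none.
Via qa_pass — items with X contains qa_pass: build, interview.
Union: build, interview.

build, interview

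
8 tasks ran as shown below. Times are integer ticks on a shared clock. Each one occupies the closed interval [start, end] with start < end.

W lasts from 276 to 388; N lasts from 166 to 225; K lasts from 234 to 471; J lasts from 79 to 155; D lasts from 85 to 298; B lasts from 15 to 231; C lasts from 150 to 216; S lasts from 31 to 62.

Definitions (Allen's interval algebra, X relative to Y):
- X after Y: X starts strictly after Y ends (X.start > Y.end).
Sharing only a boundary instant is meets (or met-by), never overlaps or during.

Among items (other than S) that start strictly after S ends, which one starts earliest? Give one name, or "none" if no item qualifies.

J

Target S = [31, 62].
B [15, 231] → contains → excluded.
C [150, 216] → after → candidate.
D [85, 298] → after → candidate.
J [79, 155] → after → candidate.
K [234, 471] → after → candidate.
N [166, 225] → after → candidate.
W [276, 388] → after → candidate.
Among candidates, earliest start is 79 → J.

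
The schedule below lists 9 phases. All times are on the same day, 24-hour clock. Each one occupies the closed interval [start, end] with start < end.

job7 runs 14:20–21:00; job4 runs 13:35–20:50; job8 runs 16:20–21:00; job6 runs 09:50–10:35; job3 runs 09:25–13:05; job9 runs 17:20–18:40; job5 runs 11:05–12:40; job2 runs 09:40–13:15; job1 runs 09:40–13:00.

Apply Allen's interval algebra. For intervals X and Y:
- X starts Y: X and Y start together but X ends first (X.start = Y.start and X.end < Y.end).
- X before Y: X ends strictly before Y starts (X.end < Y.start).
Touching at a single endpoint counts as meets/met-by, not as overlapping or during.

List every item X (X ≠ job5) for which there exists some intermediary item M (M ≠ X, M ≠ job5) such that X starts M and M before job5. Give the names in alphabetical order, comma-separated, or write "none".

Target job5 = [11:05, 12:40].
Intermediaries M with M before job5: job6.
Via job6 — items with X starts job6: none.
Union: none.

none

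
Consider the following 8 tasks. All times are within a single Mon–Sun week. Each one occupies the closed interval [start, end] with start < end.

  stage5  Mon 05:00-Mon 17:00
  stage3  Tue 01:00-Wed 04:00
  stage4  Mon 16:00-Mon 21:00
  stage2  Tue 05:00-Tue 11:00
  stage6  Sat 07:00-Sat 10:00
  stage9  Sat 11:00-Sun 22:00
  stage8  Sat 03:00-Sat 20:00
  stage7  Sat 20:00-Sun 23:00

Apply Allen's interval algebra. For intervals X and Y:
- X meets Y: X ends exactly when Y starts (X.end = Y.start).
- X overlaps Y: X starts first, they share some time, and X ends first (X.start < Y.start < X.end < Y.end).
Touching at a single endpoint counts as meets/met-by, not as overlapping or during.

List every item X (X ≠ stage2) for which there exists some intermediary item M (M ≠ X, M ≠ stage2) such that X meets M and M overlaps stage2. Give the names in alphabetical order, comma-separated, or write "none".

none

Target stage2 = [Tue 05:00, Tue 11:00].
Intermediaries M with M overlaps stage2: none.
Union: none.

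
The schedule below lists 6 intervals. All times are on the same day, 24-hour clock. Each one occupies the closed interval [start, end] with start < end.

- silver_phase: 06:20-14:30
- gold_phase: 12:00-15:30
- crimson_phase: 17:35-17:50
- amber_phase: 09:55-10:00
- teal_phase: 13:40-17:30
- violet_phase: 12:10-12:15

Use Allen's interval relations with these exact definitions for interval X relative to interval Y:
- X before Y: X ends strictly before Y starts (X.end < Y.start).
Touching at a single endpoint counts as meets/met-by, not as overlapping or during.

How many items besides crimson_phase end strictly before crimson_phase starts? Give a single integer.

Target crimson_phase = [17:35, 17:50].
amber_phase [09:55, 10:00] → before → counts.
gold_phase [12:00, 15:30] → before → counts.
silver_phase [06:20, 14:30] → before → counts.
teal_phase [13:40, 17:30] → before → counts.
violet_phase [12:10, 12:15] → before → counts.
Total: 5.

5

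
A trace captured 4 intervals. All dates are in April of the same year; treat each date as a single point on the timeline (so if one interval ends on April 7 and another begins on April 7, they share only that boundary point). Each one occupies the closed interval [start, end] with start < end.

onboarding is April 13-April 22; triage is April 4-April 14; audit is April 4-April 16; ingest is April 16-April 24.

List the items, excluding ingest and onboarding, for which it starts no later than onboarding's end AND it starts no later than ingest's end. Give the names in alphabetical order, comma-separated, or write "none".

audit, triage

Conditions: its start is no later than onboarding's end (X.start <= April 22) AND its start is no later than ingest's end (X.start <= April 24).
audit: start April 4 <= April 22? ✓; start April 4 <= April 24? ✓ → yes.
triage: start April 4 <= April 22? ✓; start April 4 <= April 24? ✓ → yes.
Result: audit, triage.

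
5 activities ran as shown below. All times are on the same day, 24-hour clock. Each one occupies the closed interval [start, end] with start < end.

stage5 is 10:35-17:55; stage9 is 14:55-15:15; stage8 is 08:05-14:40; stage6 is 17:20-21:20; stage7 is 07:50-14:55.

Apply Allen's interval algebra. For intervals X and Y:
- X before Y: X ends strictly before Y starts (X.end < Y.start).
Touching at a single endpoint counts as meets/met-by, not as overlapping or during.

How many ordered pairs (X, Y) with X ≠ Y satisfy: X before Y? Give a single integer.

4

Checking all 20 ordered pairs for relation 'before'; matching pairs in alphabetical order:
(stage7, stage6): stage7 before stage6 ✓
(stage8, stage6): stage8 before stage6 ✓
(stage8, stage9): stage8 before stage9 ✓
(stage9, stage6): stage9 before stage6 ✓
Count: 4.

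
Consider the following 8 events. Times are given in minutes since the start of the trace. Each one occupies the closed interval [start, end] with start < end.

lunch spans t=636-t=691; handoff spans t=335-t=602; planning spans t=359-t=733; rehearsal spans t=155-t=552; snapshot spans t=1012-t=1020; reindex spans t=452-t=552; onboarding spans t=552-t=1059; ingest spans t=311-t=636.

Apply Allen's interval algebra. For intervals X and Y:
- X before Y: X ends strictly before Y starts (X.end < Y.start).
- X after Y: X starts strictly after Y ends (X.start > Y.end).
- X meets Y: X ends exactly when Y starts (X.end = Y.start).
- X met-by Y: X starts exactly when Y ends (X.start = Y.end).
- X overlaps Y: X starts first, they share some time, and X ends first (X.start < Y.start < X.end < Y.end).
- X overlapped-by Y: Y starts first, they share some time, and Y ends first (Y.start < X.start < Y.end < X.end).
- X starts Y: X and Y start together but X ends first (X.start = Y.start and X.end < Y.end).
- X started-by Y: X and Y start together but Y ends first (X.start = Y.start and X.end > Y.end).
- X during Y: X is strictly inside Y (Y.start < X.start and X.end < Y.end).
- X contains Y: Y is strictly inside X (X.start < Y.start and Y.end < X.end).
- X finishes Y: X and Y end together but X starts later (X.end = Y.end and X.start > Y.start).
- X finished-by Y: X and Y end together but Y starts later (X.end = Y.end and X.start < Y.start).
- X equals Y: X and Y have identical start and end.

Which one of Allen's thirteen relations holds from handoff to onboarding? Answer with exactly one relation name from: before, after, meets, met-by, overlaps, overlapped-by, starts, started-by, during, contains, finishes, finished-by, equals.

overlaps

handoff = [t=335, t=602]; onboarding = [t=552, t=1059].
Compare endpoints: handoff.start < onboarding.start, handoff.start < onboarding.end, handoff.end > onboarding.start, handoff.end < onboarding.end.
That pattern is 'overlaps'.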